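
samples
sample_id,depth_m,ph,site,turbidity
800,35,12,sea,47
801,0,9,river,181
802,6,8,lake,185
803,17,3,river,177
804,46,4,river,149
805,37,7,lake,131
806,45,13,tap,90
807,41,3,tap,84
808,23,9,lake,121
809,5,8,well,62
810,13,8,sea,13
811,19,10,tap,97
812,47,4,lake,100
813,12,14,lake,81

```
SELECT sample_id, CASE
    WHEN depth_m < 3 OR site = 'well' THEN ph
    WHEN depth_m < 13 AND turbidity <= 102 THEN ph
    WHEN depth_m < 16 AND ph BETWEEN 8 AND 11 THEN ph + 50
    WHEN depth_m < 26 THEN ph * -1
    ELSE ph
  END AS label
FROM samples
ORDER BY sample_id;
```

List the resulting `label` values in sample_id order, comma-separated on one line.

sample_id=800: ELSE → 12
sample_id=801: depth_m < 3 OR site = 'well' → 9
sample_id=802: depth_m < 16 AND ph BETWEEN 8 AND 11 → 58
sample_id=803: depth_m < 26 → -3
sample_id=804: ELSE → 4
sample_id=805: ELSE → 7
sample_id=806: ELSE → 13
sample_id=807: ELSE → 3
sample_id=808: depth_m < 26 → -9
sample_id=809: depth_m < 3 OR site = 'well' → 8
sample_id=810: depth_m < 16 AND ph BETWEEN 8 AND 11 → 58
sample_id=811: depth_m < 26 → -10
sample_id=812: ELSE → 4
sample_id=813: depth_m < 13 AND turbidity <= 102 → 14

12, 9, 58, -3, 4, 7, 13, 3, -9, 8, 58, -10, 4, 14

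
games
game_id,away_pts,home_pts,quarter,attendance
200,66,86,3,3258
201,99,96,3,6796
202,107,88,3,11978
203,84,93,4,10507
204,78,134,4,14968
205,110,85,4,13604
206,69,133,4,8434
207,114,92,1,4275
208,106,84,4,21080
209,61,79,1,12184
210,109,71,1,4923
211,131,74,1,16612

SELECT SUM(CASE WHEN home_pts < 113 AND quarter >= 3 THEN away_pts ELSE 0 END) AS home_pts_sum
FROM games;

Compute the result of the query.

game_id=200: ✓ → 66
game_id=201: ✓ → 99
game_id=202: ✓ → 107
game_id=203: ✓ → 84
game_id=204: ✗
game_id=205: ✓ → 110
game_id=206: ✗
game_id=207: ✗
game_id=208: ✓ → 106
game_id=209: ✗
game_id=210: ✗
game_id=211: ✗
home_pts_sum = 66 + 99 + 107 + 84 + 110 + 106 = 572

572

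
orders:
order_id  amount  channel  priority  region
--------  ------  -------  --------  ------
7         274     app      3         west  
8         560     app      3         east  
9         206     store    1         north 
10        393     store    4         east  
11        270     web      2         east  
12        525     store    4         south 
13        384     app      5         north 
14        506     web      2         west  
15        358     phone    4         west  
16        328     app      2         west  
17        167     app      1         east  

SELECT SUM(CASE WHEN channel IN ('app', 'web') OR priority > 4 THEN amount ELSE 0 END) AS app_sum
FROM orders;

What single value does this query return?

order_id=7: ✓ → 274
order_id=8: ✓ → 560
order_id=9: ✗
order_id=10: ✗
order_id=11: ✓ → 270
order_id=12: ✗
order_id=13: ✓ → 384
order_id=14: ✓ → 506
order_id=15: ✗
order_id=16: ✓ → 328
order_id=17: ✓ → 167
app_sum = 274 + 560 + 270 + 384 + 506 + 328 + 167 = 2489

2489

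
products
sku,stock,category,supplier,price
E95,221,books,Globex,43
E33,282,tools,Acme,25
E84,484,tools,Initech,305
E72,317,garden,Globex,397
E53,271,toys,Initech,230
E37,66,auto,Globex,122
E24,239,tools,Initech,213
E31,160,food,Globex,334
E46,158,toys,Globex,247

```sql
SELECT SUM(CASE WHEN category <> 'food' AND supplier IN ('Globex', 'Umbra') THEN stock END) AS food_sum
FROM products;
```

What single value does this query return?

sku=E95: ✓ → 221
sku=E33: ✗
sku=E84: ✗
sku=E72: ✓ → 317
sku=E53: ✗
sku=E37: ✓ → 66
sku=E24: ✗
sku=E31: ✗
sku=E46: ✓ → 158
food_sum = 221 + 317 + 66 + 158 = 762

762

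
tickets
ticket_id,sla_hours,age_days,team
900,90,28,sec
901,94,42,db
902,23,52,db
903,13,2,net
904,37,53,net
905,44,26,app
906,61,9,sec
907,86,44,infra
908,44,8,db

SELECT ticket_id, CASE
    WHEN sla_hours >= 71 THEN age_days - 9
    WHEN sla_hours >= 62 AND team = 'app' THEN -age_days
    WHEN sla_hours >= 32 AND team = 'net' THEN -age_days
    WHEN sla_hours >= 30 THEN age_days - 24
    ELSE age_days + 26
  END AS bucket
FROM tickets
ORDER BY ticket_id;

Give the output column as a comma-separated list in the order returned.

ticket_id=900: sla_hours >= 71 → 19
ticket_id=901: sla_hours >= 71 → 33
ticket_id=902: ELSE → 78
ticket_id=903: ELSE → 28
ticket_id=904: sla_hours >= 32 AND team = 'net' → -53
ticket_id=905: sla_hours >= 30 → 2
ticket_id=906: sla_hours >= 30 → -15
ticket_id=907: sla_hours >= 71 → 35
ticket_id=908: sla_hours >= 30 → -16

19, 33, 78, 28, -53, 2, -15, 35, -16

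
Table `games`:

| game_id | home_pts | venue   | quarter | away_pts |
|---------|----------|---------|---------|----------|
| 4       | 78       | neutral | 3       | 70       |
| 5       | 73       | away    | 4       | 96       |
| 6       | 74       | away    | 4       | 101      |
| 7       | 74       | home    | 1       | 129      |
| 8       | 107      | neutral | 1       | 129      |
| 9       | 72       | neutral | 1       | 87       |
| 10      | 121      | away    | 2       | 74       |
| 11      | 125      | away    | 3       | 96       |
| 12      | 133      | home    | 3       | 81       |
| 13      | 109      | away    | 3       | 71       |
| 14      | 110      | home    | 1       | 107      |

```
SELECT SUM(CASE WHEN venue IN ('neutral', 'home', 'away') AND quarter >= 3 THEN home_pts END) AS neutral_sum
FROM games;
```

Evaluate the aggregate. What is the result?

592

game_id=4: ✓ → 78
game_id=5: ✓ → 73
game_id=6: ✓ → 74
game_id=7: ✗
game_id=8: ✗
game_id=9: ✗
game_id=10: ✗
game_id=11: ✓ → 125
game_id=12: ✓ → 133
game_id=13: ✓ → 109
game_id=14: ✗
neutral_sum = 78 + 73 + 74 + 125 + 133 + 109 = 592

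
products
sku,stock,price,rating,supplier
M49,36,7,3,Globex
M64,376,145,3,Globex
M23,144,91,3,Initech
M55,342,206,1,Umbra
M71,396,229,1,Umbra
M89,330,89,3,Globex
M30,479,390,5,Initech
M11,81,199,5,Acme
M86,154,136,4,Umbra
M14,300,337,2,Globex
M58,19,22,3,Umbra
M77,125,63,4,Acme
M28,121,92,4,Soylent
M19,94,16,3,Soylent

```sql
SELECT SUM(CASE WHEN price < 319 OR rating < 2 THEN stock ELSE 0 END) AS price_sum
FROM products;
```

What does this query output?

2218

sku=M49: ✓ → 36
sku=M64: ✓ → 376
sku=M23: ✓ → 144
sku=M55: ✓ → 342
sku=M71: ✓ → 396
sku=M89: ✓ → 330
sku=M30: ✗
sku=M11: ✓ → 81
sku=M86: ✓ → 154
sku=M14: ✗
sku=M58: ✓ → 19
sku=M77: ✓ → 125
sku=M28: ✓ → 121
sku=M19: ✓ → 94
price_sum = 36 + 376 + 144 + 342 + 396 + 330 + 81 + 154 + 19 + 125 + 121 + 94 = 2218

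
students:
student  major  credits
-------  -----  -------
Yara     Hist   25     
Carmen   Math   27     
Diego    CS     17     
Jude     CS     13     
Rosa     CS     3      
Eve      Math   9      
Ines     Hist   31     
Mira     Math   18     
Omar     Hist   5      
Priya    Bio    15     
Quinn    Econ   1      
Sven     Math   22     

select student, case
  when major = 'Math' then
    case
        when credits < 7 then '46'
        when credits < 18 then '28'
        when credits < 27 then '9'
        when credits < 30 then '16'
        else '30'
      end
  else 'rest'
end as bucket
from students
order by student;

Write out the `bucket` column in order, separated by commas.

student=Carmen: major='Math' → inner[credits < 30] → 16
student=Diego: major='CS' → outer ELSE → rest
student=Eve: major='Math' → inner[credits < 18] → 28
student=Ines: major='Hist' → outer ELSE → rest
student=Jude: major='CS' → outer ELSE → rest
student=Mira: major='Math' → inner[credits < 27] → 9
student=Omar: major='Hist' → outer ELSE → rest
student=Priya: major='Bio' → outer ELSE → rest
student=Quinn: major='Econ' → outer ELSE → rest
student=Rosa: major='CS' → outer ELSE → rest
student=Sven: major='Math' → inner[credits < 27] → 9
student=Yara: major='Hist' → outer ELSE → rest

16, rest, 28, rest, rest, 9, rest, rest, rest, rest, 9, rest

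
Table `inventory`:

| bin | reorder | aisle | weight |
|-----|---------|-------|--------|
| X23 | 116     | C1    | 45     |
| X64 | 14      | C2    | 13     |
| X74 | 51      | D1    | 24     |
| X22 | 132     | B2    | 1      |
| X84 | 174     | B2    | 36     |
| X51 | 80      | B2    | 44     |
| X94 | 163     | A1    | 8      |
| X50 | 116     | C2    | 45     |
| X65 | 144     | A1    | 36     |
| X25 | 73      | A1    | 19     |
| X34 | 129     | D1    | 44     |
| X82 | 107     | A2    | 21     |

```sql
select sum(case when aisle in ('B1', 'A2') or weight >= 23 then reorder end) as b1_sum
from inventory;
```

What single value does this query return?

917

bin=X23: ✓ → 116
bin=X64: ✗
bin=X74: ✓ → 51
bin=X22: ✗
bin=X84: ✓ → 174
bin=X51: ✓ → 80
bin=X94: ✗
bin=X50: ✓ → 116
bin=X65: ✓ → 144
bin=X25: ✗
bin=X34: ✓ → 129
bin=X82: ✓ → 107
b1_sum = 116 + 51 + 174 + 80 + 116 + 144 + 129 + 107 = 917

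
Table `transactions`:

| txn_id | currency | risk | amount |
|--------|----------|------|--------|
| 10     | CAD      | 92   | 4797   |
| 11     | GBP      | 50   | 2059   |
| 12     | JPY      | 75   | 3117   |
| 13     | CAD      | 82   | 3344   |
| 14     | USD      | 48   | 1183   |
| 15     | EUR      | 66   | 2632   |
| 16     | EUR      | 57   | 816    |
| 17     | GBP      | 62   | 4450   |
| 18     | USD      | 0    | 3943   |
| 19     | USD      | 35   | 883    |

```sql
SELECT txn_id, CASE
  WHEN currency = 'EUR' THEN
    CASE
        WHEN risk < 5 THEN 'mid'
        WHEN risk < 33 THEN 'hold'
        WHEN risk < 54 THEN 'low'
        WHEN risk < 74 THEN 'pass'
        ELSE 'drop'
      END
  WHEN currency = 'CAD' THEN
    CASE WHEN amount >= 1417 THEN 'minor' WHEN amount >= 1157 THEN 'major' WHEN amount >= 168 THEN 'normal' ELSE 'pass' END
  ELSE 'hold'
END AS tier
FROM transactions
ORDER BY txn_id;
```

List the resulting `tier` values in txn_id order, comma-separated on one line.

minor, hold, hold, minor, hold, pass, pass, hold, hold, hold

txn_id=10: currency='CAD' → inner[amount >= 1417] → minor
txn_id=11: currency='GBP' → outer ELSE → hold
txn_id=12: currency='JPY' → outer ELSE → hold
txn_id=13: currency='CAD' → inner[amount >= 1417] → minor
txn_id=14: currency='USD' → outer ELSE → hold
txn_id=15: currency='EUR' → inner[risk < 74] → pass
txn_id=16: currency='EUR' → inner[risk < 74] → pass
txn_id=17: currency='GBP' → outer ELSE → hold
txn_id=18: currency='USD' → outer ELSE → hold
txn_id=19: currency='USD' → outer ELSE → hold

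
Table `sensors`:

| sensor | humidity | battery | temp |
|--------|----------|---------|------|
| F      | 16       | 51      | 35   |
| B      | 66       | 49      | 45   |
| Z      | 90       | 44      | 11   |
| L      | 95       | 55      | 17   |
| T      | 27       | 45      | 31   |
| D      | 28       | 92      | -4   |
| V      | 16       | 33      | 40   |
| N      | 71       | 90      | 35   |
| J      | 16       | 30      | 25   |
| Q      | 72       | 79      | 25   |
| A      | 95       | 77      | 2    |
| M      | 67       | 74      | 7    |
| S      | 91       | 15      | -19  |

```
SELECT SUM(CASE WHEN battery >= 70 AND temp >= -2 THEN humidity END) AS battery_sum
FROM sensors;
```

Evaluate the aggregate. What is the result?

sensor=F: ✗
sensor=B: ✗
sensor=Z: ✗
sensor=L: ✗
sensor=T: ✗
sensor=D: ✗
sensor=V: ✗
sensor=N: ✓ → 71
sensor=J: ✗
sensor=Q: ✓ → 72
sensor=A: ✓ → 95
sensor=M: ✓ → 67
sensor=S: ✗
battery_sum = 71 + 72 + 95 + 67 = 305

305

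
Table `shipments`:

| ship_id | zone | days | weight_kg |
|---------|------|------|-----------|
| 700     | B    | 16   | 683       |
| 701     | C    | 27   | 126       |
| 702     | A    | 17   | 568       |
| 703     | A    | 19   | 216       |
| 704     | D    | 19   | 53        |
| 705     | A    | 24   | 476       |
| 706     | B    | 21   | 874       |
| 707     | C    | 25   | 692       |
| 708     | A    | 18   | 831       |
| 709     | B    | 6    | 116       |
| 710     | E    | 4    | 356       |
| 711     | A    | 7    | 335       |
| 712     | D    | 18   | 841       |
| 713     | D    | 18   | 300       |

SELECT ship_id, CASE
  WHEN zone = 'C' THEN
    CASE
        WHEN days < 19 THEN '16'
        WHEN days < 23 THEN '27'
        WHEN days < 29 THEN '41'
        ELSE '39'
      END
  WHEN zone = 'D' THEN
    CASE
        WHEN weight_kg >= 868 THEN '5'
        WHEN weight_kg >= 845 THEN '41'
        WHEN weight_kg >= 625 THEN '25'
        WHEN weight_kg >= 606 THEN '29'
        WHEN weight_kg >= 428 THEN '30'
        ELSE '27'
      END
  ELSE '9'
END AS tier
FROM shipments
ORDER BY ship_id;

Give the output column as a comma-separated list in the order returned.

9, 41, 9, 9, 27, 9, 9, 41, 9, 9, 9, 9, 25, 27

ship_id=700: zone='B' → outer ELSE → 9
ship_id=701: zone='C' → inner[days < 29] → 41
ship_id=702: zone='A' → outer ELSE → 9
ship_id=703: zone='A' → outer ELSE → 9
ship_id=704: zone='D' → inner[ELSE] → 27
ship_id=705: zone='A' → outer ELSE → 9
ship_id=706: zone='B' → outer ELSE → 9
ship_id=707: zone='C' → inner[days < 29] → 41
ship_id=708: zone='A' → outer ELSE → 9
ship_id=709: zone='B' → outer ELSE → 9
ship_id=710: zone='E' → outer ELSE → 9
ship_id=711: zone='A' → outer ELSE → 9
ship_id=712: zone='D' → inner[weight_kg >= 625] → 25
ship_id=713: zone='D' → inner[ELSE] → 27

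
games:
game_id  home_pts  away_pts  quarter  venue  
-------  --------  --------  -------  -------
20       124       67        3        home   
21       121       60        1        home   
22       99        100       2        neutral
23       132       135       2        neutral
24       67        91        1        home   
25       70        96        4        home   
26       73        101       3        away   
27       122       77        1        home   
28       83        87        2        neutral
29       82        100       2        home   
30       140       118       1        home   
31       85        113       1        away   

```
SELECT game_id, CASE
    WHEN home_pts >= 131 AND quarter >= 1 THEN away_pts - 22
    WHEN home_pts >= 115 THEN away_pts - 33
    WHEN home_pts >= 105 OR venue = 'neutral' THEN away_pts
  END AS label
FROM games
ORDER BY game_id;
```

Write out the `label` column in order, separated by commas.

game_id=20: home_pts >= 115 → 34
game_id=21: home_pts >= 115 → 27
game_id=22: home_pts >= 105 OR venue = 'neutral' → 100
game_id=23: home_pts >= 131 AND quarter >= 1 → 113
game_id=24: (no match → NULL) → NULL
game_id=25: (no match → NULL) → NULL
game_id=26: (no match → NULL) → NULL
game_id=27: home_pts >= 115 → 44
game_id=28: home_pts >= 105 OR venue = 'neutral' → 87
game_id=29: (no match → NULL) → NULL
game_id=30: home_pts >= 131 AND quarter >= 1 → 96
game_id=31: (no match → NULL) → NULL

34, 27, 100, 113, NULL, NULL, NULL, 44, 87, NULL, 96, NULL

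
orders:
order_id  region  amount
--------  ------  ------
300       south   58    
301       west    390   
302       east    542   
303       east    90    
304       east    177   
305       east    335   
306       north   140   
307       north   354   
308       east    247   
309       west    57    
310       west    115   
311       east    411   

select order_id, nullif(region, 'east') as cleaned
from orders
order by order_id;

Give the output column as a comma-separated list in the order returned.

order_id=300: region=south vs east: differ → south
order_id=301: region=west vs east: differ → west
order_id=302: region=east vs east: equal → NULL
order_id=303: region=east vs east: equal → NULL
order_id=304: region=east vs east: equal → NULL
order_id=305: region=east vs east: equal → NULL
order_id=306: region=north vs east: differ → north
order_id=307: region=north vs east: differ → north
order_id=308: region=east vs east: equal → NULL
order_id=309: region=west vs east: differ → west
order_id=310: region=west vs east: differ → west
order_id=311: region=east vs east: equal → NULL

south, west, NULL, NULL, NULL, NULL, north, north, NULL, west, west, NULL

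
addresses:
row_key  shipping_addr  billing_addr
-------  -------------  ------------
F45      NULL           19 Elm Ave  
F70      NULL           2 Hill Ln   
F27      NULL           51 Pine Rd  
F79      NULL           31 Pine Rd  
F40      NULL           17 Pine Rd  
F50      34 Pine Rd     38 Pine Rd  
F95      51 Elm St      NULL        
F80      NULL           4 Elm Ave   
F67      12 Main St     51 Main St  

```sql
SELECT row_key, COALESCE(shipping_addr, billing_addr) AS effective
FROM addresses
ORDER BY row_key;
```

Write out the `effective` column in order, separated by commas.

row_key=F27: shipping_addr=NULL, billing_addr=51 Pine Rd → 51 Pine Rd
row_key=F40: shipping_addr=NULL, billing_addr=17 Pine Rd → 17 Pine Rd
row_key=F45: shipping_addr=NULL, billing_addr=19 Elm Ave → 19 Elm Ave
row_key=F50: shipping_addr=34 Pine Rd → 34 Pine Rd
row_key=F67: shipping_addr=12 Main St → 12 Main St
row_key=F70: shipping_addr=NULL, billing_addr=2 Hill Ln → 2 Hill Ln
row_key=F79: shipping_addr=NULL, billing_addr=31 Pine Rd → 31 Pine Rd
row_key=F80: shipping_addr=NULL, billing_addr=4 Elm Ave → 4 Elm Ave
row_key=F95: shipping_addr=51 Elm St → 51 Elm St

51 Pine Rd, 17 Pine Rd, 19 Elm Ave, 34 Pine Rd, 12 Main St, 2 Hill Ln, 31 Pine Rd, 4 Elm Ave, 51 Elm St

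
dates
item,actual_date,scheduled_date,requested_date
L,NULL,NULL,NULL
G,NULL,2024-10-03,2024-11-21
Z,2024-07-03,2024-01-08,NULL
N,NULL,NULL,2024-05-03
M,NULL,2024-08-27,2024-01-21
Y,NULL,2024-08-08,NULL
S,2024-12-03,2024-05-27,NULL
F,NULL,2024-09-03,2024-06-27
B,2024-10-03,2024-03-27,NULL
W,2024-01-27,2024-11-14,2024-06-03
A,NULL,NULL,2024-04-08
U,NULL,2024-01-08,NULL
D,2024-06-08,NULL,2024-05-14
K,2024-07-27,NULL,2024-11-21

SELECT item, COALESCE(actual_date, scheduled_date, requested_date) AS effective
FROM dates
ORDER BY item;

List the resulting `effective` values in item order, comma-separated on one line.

2024-04-08, 2024-10-03, 2024-06-08, 2024-09-03, 2024-10-03, 2024-07-27, NULL, 2024-08-27, 2024-05-03, 2024-12-03, 2024-01-08, 2024-01-27, 2024-08-08, 2024-07-03

item=A: actual_date=NULL, scheduled_date=NULL, requested_date=2024-04-08 → 2024-04-08
item=B: actual_date=2024-10-03 → 2024-10-03
item=D: actual_date=2024-06-08 → 2024-06-08
item=F: actual_date=NULL, scheduled_date=2024-09-03 → 2024-09-03
item=G: actual_date=NULL, scheduled_date=2024-10-03 → 2024-10-03
item=K: actual_date=2024-07-27 → 2024-07-27
item=L: actual_date=NULL, scheduled_date=NULL, requested_date=NULL (all NULL) → NULL
item=M: actual_date=NULL, scheduled_date=2024-08-27 → 2024-08-27
item=N: actual_date=NULL, scheduled_date=NULL, requested_date=2024-05-03 → 2024-05-03
item=S: actual_date=2024-12-03 → 2024-12-03
item=U: actual_date=NULL, scheduled_date=2024-01-08 → 2024-01-08
item=W: actual_date=2024-01-27 → 2024-01-27
item=Y: actual_date=NULL, scheduled_date=2024-08-08 → 2024-08-08
item=Z: actual_date=2024-07-03 → 2024-07-03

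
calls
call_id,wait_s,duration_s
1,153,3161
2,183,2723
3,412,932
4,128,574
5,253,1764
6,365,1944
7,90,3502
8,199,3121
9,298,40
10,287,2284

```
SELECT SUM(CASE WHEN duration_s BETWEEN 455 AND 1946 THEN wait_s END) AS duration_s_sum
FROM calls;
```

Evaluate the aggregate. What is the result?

1158

call_id=1: ✗
call_id=2: ✗
call_id=3: ✓ → 412
call_id=4: ✓ → 128
call_id=5: ✓ → 253
call_id=6: ✓ → 365
call_id=7: ✗
call_id=8: ✗
call_id=9: ✗
call_id=10: ✗
duration_s_sum = 412 + 128 + 253 + 365 = 1158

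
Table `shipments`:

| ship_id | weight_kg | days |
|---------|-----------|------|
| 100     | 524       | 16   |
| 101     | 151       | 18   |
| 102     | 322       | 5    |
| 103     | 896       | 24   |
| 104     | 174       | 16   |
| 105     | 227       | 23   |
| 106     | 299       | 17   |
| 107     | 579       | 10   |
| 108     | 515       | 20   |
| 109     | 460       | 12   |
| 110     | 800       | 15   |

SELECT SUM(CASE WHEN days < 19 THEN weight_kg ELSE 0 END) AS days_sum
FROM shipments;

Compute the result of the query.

3309

ship_id=100: ✓ → 524
ship_id=101: ✓ → 151
ship_id=102: ✓ → 322
ship_id=103: ✗
ship_id=104: ✓ → 174
ship_id=105: ✗
ship_id=106: ✓ → 299
ship_id=107: ✓ → 579
ship_id=108: ✗
ship_id=109: ✓ → 460
ship_id=110: ✓ → 800
days_sum = 524 + 151 + 322 + 174 + 299 + 579 + 460 + 800 = 3309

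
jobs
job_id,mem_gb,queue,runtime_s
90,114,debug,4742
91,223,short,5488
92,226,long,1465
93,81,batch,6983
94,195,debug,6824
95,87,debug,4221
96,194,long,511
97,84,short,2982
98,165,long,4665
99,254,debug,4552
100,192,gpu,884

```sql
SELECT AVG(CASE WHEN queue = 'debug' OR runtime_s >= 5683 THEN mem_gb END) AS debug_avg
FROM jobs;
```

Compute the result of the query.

job_id=90: ✓ → 114
job_id=91: ✗
job_id=92: ✗
job_id=93: ✓ → 81
job_id=94: ✓ → 195
job_id=95: ✓ → 87
job_id=96: ✗
job_id=97: ✗
job_id=98: ✗
job_id=99: ✓ → 254
job_id=100: ✗
debug_avg = (114 + 81 + 195 + 87 + 254) / 5 = 146.2

146.2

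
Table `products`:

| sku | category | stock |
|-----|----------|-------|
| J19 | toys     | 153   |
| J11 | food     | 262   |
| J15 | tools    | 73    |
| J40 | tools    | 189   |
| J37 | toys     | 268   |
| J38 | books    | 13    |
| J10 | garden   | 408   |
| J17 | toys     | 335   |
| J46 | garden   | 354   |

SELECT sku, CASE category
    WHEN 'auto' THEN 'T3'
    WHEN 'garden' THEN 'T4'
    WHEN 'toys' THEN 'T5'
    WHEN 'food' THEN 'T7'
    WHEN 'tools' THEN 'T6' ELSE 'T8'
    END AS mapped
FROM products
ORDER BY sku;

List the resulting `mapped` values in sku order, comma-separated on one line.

sku=J10: category='garden' → T4
sku=J11: category='food' → T7
sku=J15: category='tools' → T6
sku=J17: category='toys' → T5
sku=J19: category='toys' → T5
sku=J37: category='toys' → T5
sku=J38: ELSE → T8
sku=J40: category='tools' → T6
sku=J46: category='garden' → T4

T4, T7, T6, T5, T5, T5, T8, T6, T4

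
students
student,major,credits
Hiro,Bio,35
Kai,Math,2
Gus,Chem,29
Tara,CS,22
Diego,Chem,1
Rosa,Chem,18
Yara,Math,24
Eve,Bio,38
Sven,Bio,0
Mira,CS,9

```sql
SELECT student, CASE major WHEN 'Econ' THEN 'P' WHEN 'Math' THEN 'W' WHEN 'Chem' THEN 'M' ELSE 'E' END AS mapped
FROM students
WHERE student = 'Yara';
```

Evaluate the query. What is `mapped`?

student = Yara: major=Math, credits=24.
major='Econ' → false
major='Math' → true → W

W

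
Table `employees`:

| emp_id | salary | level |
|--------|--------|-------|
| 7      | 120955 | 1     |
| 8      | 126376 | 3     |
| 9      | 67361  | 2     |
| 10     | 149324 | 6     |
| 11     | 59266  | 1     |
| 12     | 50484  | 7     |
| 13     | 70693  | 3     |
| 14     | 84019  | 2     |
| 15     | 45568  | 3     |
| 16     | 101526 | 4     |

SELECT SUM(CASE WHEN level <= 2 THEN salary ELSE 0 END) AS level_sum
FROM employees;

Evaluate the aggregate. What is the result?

emp_id=7: ✓ → 120955
emp_id=8: ✗
emp_id=9: ✓ → 67361
emp_id=10: ✗
emp_id=11: ✓ → 59266
emp_id=12: ✗
emp_id=13: ✗
emp_id=14: ✓ → 84019
emp_id=15: ✗
emp_id=16: ✗
level_sum = 120955 + 67361 + 59266 + 84019 = 331601

331601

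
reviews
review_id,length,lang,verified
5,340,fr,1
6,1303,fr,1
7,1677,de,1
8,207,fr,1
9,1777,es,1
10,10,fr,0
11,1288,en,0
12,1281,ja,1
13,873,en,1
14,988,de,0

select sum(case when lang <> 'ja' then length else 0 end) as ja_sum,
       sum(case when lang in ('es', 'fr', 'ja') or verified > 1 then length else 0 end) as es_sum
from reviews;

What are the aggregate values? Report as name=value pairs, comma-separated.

ja_sum=8463, es_sum=4918

[ja_sum: lang <> 'ja']
review_id=5: ✓ → 340
review_id=6: ✓ → 1303
review_id=7: ✓ → 1677
review_id=8: ✓ → 207
review_id=9: ✓ → 1777
review_id=10: ✓ → 10
review_id=11: ✓ → 1288
review_id=12: ✗
review_id=13: ✓ → 873
review_id=14: ✓ → 988
ja_sum = 340 + 1303 + 1677 + 207 + 1777 + 10 + 1288 + 873 + 988 = 8463
—
[es_sum: lang in ('es', 'fr', 'ja') or verified > 1]
review_id=5: ✓ → 340
review_id=6: ✓ → 1303
review_id=7: ✗
review_id=8: ✓ → 207
review_id=9: ✓ → 1777
review_id=10: ✓ → 10
review_id=11: ✗
review_id=12: ✓ → 1281
review_id=13: ✗
review_id=14: ✗
es_sum = 340 + 1303 + 207 + 1777 + 10 + 1281 = 4918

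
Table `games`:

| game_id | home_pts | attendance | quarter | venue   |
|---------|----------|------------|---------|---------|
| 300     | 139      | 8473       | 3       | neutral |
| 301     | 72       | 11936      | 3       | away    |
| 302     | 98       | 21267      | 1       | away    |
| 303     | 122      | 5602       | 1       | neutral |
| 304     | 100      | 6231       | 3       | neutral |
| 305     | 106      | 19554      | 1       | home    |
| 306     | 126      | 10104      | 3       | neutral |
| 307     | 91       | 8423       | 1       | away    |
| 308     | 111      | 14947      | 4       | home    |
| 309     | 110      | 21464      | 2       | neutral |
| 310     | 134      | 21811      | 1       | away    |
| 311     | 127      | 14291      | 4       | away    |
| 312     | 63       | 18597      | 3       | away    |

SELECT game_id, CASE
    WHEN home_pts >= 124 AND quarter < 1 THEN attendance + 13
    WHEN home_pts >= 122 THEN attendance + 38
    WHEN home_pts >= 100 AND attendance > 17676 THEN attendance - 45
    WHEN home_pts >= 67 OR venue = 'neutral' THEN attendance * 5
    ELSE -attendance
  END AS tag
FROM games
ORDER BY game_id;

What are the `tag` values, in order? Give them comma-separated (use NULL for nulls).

8511, 59680, 106335, 5640, 31155, 19509, 10142, 42115, 74735, 21419, 21849, 14329, -18597

game_id=300: home_pts >= 122 → 8511
game_id=301: home_pts >= 67 OR venue = 'neutral' → 59680
game_id=302: home_pts >= 67 OR venue = 'neutral' → 106335
game_id=303: home_pts >= 122 → 5640
game_id=304: home_pts >= 67 OR venue = 'neutral' → 31155
game_id=305: home_pts >= 100 AND attendance > 17676 → 19509
game_id=306: home_pts >= 122 → 10142
game_id=307: home_pts >= 67 OR venue = 'neutral' → 42115
game_id=308: home_pts >= 67 OR venue = 'neutral' → 74735
game_id=309: home_pts >= 100 AND attendance > 17676 → 21419
game_id=310: home_pts >= 122 → 21849
game_id=311: home_pts >= 122 → 14329
game_id=312: ELSE → -18597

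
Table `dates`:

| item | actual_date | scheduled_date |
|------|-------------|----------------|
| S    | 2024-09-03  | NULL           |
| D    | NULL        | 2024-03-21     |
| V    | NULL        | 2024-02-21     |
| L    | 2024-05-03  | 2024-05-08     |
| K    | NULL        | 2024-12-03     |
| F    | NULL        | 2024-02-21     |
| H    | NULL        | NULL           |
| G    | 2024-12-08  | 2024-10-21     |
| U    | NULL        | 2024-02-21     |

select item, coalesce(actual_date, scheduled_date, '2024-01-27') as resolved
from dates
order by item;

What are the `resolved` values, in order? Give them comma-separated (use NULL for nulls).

item=D: actual_date=NULL, scheduled_date=2024-03-21 → 2024-03-21
item=F: actual_date=NULL, scheduled_date=2024-02-21 → 2024-02-21
item=G: actual_date=2024-12-08 → 2024-12-08
item=H: actual_date=NULL, scheduled_date=NULL, → literal 2024-01-27 → 2024-01-27
item=K: actual_date=NULL, scheduled_date=2024-12-03 → 2024-12-03
item=L: actual_date=2024-05-03 → 2024-05-03
item=S: actual_date=2024-09-03 → 2024-09-03
item=U: actual_date=NULL, scheduled_date=2024-02-21 → 2024-02-21
item=V: actual_date=NULL, scheduled_date=2024-02-21 → 2024-02-21

2024-03-21, 2024-02-21, 2024-12-08, 2024-01-27, 2024-12-03, 2024-05-03, 2024-09-03, 2024-02-21, 2024-02-21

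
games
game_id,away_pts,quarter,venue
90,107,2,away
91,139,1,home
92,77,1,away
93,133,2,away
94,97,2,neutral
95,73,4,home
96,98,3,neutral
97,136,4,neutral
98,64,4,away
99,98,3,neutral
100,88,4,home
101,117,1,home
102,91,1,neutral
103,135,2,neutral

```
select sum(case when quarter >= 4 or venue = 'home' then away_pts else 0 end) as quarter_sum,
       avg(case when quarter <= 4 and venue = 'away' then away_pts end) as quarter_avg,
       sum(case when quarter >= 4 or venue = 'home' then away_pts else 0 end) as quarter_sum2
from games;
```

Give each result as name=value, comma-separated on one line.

[quarter_sum: quarter >= 4 or venue = 'home']
game_id=90: ✗
game_id=91: ✓ → 139
game_id=92: ✗
game_id=93: ✗
game_id=94: ✗
game_id=95: ✓ → 73
game_id=96: ✗
game_id=97: ✓ → 136
game_id=98: ✓ → 64
game_id=99: ✗
game_id=100: ✓ → 88
game_id=101: ✓ → 117
game_id=102: ✗
game_id=103: ✗
quarter_sum = 139 + 73 + 136 + 64 + 88 + 117 = 617
—
[quarter_avg: quarter <= 4 and venue = 'away']
game_id=90: ✓ → 107
game_id=91: ✗
game_id=92: ✓ → 77
game_id=93: ✓ → 133
game_id=94: ✗
game_id=95: ✗
game_id=96: ✗
game_id=97: ✗
game_id=98: ✓ → 64
game_id=99: ✗
game_id=100: ✗
game_id=101: ✗
game_id=102: ✗
game_id=103: ✗
quarter_avg = (107 + 77 + 133 + 64) / 4 = 95.25
—
[quarter_sum2: quarter >= 4 or venue = 'home']
game_id=90: ✗
game_id=91: ✓ → 139
game_id=92: ✗
game_id=93: ✗
game_id=94: ✗
game_id=95: ✓ → 73
game_id=96: ✗
game_id=97: ✓ → 136
game_id=98: ✓ → 64
game_id=99: ✗
game_id=100: ✓ → 88
game_id=101: ✓ → 117
game_id=102: ✗
game_id=103: ✗
quarter_sum2 = 139 + 73 + 136 + 64 + 88 + 117 = 617

quarter_sum=617, quarter_avg=95.25, quarter_sum2=617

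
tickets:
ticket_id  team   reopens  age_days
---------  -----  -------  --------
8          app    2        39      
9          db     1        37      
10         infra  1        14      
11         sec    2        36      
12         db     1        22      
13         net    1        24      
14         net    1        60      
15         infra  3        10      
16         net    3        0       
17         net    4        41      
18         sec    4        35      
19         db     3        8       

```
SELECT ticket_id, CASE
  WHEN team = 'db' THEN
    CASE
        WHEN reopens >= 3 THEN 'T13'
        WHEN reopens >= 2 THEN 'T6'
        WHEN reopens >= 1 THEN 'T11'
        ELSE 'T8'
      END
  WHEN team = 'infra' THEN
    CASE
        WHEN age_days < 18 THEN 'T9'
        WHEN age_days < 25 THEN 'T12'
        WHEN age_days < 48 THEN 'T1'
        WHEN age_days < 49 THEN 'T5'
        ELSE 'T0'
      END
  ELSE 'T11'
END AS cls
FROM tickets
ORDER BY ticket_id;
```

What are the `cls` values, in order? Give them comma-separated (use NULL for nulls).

ticket_id=8: team='app' → outer ELSE → T11
ticket_id=9: team='db' → inner[reopens >= 1] → T11
ticket_id=10: team='infra' → inner[age_days < 18] → T9
ticket_id=11: team='sec' → outer ELSE → T11
ticket_id=12: team='db' → inner[reopens >= 1] → T11
ticket_id=13: team='net' → outer ELSE → T11
ticket_id=14: team='net' → outer ELSE → T11
ticket_id=15: team='infra' → inner[age_days < 18] → T9
ticket_id=16: team='net' → outer ELSE → T11
ticket_id=17: team='net' → outer ELSE → T11
ticket_id=18: team='sec' → outer ELSE → T11
ticket_id=19: team='db' → inner[reopens >= 3] → T13

T11, T11, T9, T11, T11, T11, T11, T9, T11, T11, T11, T13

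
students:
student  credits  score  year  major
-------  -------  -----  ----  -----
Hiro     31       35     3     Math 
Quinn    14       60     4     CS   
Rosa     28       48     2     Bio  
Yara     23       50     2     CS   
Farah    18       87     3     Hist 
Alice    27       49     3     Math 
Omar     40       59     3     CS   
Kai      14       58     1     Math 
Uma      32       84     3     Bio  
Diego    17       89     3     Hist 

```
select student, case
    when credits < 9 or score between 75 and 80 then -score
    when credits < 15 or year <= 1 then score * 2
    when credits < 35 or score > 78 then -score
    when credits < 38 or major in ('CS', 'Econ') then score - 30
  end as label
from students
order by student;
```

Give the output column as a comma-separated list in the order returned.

-49, -89, -87, -35, 116, 29, 120, -48, -84, -50

student=Alice: credits < 35 or score > 78 → -49
student=Diego: credits < 35 or score > 78 → -89
student=Farah: credits < 35 or score > 78 → -87
student=Hiro: credits < 35 or score > 78 → -35
student=Kai: credits < 15 or year <= 1 → 116
student=Omar: credits < 38 or major in ('CS', 'Econ') → 29
student=Quinn: credits < 15 or year <= 1 → 120
student=Rosa: credits < 35 or score > 78 → -48
student=Uma: credits < 35 or score > 78 → -84
student=Yara: credits < 35 or score > 78 → -50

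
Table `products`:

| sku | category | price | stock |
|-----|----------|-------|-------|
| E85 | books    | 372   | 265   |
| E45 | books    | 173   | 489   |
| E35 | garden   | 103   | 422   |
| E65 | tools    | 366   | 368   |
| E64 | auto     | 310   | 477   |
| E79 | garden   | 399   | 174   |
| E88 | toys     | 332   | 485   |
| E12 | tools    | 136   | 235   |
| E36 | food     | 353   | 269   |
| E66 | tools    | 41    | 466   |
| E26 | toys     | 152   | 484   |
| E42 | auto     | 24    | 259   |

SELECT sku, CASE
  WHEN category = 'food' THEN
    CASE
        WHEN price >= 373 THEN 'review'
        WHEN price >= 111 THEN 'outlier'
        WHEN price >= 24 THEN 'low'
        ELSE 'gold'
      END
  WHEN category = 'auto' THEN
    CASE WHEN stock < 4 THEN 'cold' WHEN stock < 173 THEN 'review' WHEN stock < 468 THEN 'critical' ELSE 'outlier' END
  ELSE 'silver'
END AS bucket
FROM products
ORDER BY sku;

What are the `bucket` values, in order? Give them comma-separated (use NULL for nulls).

sku=E12: category='tools' → outer ELSE → silver
sku=E26: category='toys' → outer ELSE → silver
sku=E35: category='garden' → outer ELSE → silver
sku=E36: category='food' → inner[price >= 111] → outlier
sku=E42: category='auto' → inner[stock < 468] → critical
sku=E45: category='books' → outer ELSE → silver
sku=E64: category='auto' → inner[ELSE] → outlier
sku=E65: category='tools' → outer ELSE → silver
sku=E66: category='tools' → outer ELSE → silver
sku=E79: category='garden' → outer ELSE → silver
sku=E85: category='books' → outer ELSE → silver
sku=E88: category='toys' → outer ELSE → silver

silver, silver, silver, outlier, critical, silver, outlier, silver, silver, silver, silver, silver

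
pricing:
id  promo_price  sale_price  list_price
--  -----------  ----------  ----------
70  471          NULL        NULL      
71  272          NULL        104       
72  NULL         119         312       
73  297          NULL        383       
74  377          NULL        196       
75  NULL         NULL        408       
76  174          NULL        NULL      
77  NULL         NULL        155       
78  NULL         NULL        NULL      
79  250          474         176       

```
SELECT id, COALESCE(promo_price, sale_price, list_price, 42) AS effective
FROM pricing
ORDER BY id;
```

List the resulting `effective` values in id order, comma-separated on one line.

471, 272, 119, 297, 377, 408, 174, 155, 42, 250

id=70: promo_price=471 → 471
id=71: promo_price=272 → 272
id=72: promo_price=NULL, sale_price=119 → 119
id=73: promo_price=297 → 297
id=74: promo_price=377 → 377
id=75: promo_price=NULL, sale_price=NULL, list_price=408 → 408
id=76: promo_price=174 → 174
id=77: promo_price=NULL, sale_price=NULL, list_price=155 → 155
id=78: promo_price=NULL, sale_price=NULL, list_price=NULL, → literal 42 → 42
id=79: promo_price=250 → 250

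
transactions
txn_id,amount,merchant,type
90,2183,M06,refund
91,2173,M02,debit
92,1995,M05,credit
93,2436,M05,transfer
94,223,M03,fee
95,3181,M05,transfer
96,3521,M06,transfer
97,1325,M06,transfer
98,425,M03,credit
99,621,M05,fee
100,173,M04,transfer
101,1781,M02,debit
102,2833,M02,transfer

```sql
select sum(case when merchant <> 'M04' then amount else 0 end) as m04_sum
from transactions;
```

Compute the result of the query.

22697

txn_id=90: ✓ → 2183
txn_id=91: ✓ → 2173
txn_id=92: ✓ → 1995
txn_id=93: ✓ → 2436
txn_id=94: ✓ → 223
txn_id=95: ✓ → 3181
txn_id=96: ✓ → 3521
txn_id=97: ✓ → 1325
txn_id=98: ✓ → 425
txn_id=99: ✓ → 621
txn_id=100: ✗
txn_id=101: ✓ → 1781
txn_id=102: ✓ → 2833
m04_sum = 2183 + 2173 + 1995 + 2436 + 223 + 3181 + 3521 + 1325 + 425 + 621 + 1781 + 2833 = 22697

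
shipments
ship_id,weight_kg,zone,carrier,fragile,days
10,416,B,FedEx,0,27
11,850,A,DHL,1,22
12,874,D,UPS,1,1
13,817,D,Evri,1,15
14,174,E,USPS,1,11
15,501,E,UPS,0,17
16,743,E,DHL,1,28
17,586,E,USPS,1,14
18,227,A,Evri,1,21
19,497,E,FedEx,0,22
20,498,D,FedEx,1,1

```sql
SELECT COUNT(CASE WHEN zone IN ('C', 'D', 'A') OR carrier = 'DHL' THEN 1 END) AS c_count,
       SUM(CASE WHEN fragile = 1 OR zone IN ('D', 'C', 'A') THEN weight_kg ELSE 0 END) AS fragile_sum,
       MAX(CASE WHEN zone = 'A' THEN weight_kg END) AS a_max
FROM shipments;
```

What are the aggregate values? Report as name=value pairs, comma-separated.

[c_count: zone IN ('C', 'D', 'A') OR carrier = 'DHL']
ship_id=10: ✗
ship_id=11: ✓ → 1
ship_id=12: ✓ → 1
ship_id=13: ✓ → 1
ship_id=14: ✗
ship_id=15: ✗
ship_id=16: ✓ → 1
ship_id=17: ✗
ship_id=18: ✓ → 1
ship_id=19: ✗
ship_id=20: ✓ → 1
c_count = COUNT(1, 1, 1, 1, 1, 1) = 6
—
[fragile_sum: fragile = 1 OR zone IN ('D', 'C', 'A')]
ship_id=10: ✗
ship_id=11: ✓ → 850
ship_id=12: ✓ → 874
ship_id=13: ✓ → 817
ship_id=14: ✓ → 174
ship_id=15: ✗
ship_id=16: ✓ → 743
ship_id=17: ✓ → 586
ship_id=18: ✓ → 227
ship_id=19: ✗
ship_id=20: ✓ → 498
fragile_sum = 850 + 874 + 817 + 174 + 743 + 586 + 227 + 498 = 4769
—
[a_max: zone = 'A']
ship_id=10: ✗
ship_id=11: ✓ → 850
ship_id=12: ✗
ship_id=13: ✗
ship_id=14: ✗
ship_id=15: ✗
ship_id=16: ✗
ship_id=17: ✗
ship_id=18: ✓ → 227
ship_id=19: ✗
ship_id=20: ✗
a_max = MAX(850, 227) = 850

c_count=6, fragile_sum=4769, a_max=850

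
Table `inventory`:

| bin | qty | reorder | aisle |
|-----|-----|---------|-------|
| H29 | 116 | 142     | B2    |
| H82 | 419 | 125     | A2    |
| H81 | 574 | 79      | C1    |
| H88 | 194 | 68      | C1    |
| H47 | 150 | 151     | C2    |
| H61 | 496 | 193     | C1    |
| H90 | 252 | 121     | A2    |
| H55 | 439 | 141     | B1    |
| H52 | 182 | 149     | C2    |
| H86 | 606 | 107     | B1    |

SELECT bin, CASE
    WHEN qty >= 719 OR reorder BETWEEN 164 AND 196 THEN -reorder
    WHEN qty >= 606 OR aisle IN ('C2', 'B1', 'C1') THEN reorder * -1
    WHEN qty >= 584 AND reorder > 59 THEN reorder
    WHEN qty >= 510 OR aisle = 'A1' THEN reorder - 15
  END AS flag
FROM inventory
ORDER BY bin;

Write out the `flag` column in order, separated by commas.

NULL, -151, -149, -141, -193, -79, NULL, -107, -68, NULL

bin=H29: (no match → NULL) → NULL
bin=H47: qty >= 606 OR aisle IN ('C2', 'B1', 'C1') → -151
bin=H52: qty >= 606 OR aisle IN ('C2', 'B1', 'C1') → -149
bin=H55: qty >= 606 OR aisle IN ('C2', 'B1', 'C1') → -141
bin=H61: qty >= 719 OR reorder BETWEEN 164 AND 196 → -193
bin=H81: qty >= 606 OR aisle IN ('C2', 'B1', 'C1') → -79
bin=H82: (no match → NULL) → NULL
bin=H86: qty >= 606 OR aisle IN ('C2', 'B1', 'C1') → -107
bin=H88: qty >= 606 OR aisle IN ('C2', 'B1', 'C1') → -68
bin=H90: (no match → NULL) → NULL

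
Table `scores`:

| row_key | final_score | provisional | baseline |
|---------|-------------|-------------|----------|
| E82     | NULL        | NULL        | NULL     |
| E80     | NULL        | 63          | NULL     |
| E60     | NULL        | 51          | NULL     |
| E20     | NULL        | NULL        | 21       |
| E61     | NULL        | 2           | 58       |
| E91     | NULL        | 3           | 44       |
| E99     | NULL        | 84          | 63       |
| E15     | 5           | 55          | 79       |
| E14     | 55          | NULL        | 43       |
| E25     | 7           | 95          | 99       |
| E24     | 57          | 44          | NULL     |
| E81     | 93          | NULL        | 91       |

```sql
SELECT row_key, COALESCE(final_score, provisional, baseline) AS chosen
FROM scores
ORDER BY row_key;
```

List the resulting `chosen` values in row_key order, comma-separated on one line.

row_key=E14: final_score=55 → 55
row_key=E15: final_score=5 → 5
row_key=E20: final_score=NULL, provisional=NULL, baseline=21 → 21
row_key=E24: final_score=57 → 57
row_key=E25: final_score=7 → 7
row_key=E60: final_score=NULL, provisional=51 → 51
row_key=E61: final_score=NULL, provisional=2 → 2
row_key=E80: final_score=NULL, provisional=63 → 63
row_key=E81: final_score=93 → 93
row_key=E82: final_score=NULL, provisional=NULL, baseline=NULL (all NULL) → NULL
row_key=E91: final_score=NULL, provisional=3 → 3
row_key=E99: final_score=NULL, provisional=84 → 84

55, 5, 21, 57, 7, 51, 2, 63, 93, NULL, 3, 84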